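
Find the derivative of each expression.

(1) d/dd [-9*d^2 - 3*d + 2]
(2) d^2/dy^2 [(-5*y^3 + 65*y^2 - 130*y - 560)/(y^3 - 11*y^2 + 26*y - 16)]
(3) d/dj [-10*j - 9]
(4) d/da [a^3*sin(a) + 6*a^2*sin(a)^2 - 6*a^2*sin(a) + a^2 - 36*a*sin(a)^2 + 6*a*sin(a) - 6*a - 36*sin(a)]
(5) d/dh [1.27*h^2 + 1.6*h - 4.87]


(1) = -18*d - 3
(2) = 20*(y^3 + 24*y^2 - 78*y + 62)/(y^6 - 9*y^5 + 33*y^4 - 63*y^3 + 66*y^2 - 36*y + 8)
(3) = -10
(4) = a^3*cos(a) + 3*a^2*sin(a) + 6*a^2*sin(2*a) - 6*a^2*cos(a) + 12*a*sin(a)^2 - 12*a*sin(a) - 36*a*sin(2*a) + 6*a*cos(a) + 2*a - 36*sin(a)^2 + 6*sin(a) - 36*cos(a) - 6
(5) = 2.54*h + 1.6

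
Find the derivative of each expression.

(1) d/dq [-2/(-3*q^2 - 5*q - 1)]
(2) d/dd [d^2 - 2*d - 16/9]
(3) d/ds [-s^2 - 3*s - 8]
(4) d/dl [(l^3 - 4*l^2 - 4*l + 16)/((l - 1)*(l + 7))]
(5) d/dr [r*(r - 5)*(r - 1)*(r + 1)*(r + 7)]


(1) = 2*(-6*q - 5)/(3*q^2 + 5*q + 1)^2
(2) = 2*d - 2
(3) = -2*s - 3
(4) = (l^4 + 12*l^3 - 41*l^2 + 24*l - 68)/(l^4 + 12*l^3 + 22*l^2 - 84*l + 49)
(5) = 5*r^4 + 8*r^3 - 108*r^2 - 4*r + 35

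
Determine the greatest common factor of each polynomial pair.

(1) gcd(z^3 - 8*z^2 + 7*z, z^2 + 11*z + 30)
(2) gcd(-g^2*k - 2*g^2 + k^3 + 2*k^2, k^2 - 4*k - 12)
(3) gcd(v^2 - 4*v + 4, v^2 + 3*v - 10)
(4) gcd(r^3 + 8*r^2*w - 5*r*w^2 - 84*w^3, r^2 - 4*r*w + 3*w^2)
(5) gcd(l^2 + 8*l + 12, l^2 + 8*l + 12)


(1) = gcd(z*(z - 7)*(z - 1), (z + 5)*(z + 6)) = 1
(2) = k + 2
(3) = v - 2
(4) = r - 3*w
(5) = gcd((l + 2)*(l + 6), (l + 2)*(l + 6)) = l^2 + 8*l + 12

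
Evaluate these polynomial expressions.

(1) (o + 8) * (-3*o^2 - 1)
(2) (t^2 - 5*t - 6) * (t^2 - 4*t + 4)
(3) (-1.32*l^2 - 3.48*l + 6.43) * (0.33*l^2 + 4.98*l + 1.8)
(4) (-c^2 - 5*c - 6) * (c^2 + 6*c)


(1) = -3*o^3 - 24*o^2 - o - 8
(2) = t^4 - 9*t^3 + 18*t^2 + 4*t - 24
(3) = -0.4356*l^4 - 7.722*l^3 - 17.5845*l^2 + 25.7574*l + 11.574
(4) = -c^4 - 11*c^3 - 36*c^2 - 36*c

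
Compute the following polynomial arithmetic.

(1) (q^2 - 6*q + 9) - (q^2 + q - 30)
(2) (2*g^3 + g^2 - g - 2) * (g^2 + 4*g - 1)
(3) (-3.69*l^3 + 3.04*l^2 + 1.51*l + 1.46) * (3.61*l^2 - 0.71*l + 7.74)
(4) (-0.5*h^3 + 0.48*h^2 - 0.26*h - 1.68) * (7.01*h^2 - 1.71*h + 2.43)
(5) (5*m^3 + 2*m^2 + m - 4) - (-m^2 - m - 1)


(1) = 39 - 7*q
(2) = 2*g^5 + 9*g^4 + g^3 - 7*g^2 - 7*g + 2
(3) = -13.3209*l^5 + 13.5943*l^4 - 25.2679*l^3 + 27.7281*l^2 + 10.6508*l + 11.3004
(4) = -3.505*h^5 + 4.2198*h^4 - 3.8584*h^3 - 10.1658*h^2 + 2.241*h - 4.0824
(5) = 5*m^3 + 3*m^2 + 2*m - 3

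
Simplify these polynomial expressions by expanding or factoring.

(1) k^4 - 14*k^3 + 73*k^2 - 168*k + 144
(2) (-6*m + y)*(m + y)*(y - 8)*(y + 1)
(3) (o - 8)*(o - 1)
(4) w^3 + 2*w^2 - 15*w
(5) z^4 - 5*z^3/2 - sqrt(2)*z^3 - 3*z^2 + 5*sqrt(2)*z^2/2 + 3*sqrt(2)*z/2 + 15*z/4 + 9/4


(1) = (k - 4)^2*(k - 3)^2
(2) = -6*m^2*y^2 + 42*m^2*y + 48*m^2 - 5*m*y^3 + 35*m*y^2 + 40*m*y + y^4 - 7*y^3 - 8*y^2
(3) = o^2 - 9*o + 8
(4) = w*(w - 3)*(w + 5)
(5) = (z - 3)*(z + 1/2)*(z - 3*sqrt(2)/2)*(z + sqrt(2)/2)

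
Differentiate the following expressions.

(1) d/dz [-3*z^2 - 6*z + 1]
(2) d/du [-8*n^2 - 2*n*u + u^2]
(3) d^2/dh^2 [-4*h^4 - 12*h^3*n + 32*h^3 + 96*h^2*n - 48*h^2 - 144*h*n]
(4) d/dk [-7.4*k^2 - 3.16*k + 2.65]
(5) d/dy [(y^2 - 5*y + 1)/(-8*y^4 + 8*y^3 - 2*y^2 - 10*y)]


(1) = -6*z - 6
(2) = -2*n + 2*u
(3) = -48*h^2 - 72*h*n + 192*h + 192*n - 96
(4) = -14.8*k - 3.16
(5) = (4*y^5 - 32*y^4 + 28*y^3 - 11*y^2 + y + 5/2)/(y^2*(16*y^6 - 32*y^5 + 24*y^4 + 32*y^3 - 39*y^2 + 10*y + 25))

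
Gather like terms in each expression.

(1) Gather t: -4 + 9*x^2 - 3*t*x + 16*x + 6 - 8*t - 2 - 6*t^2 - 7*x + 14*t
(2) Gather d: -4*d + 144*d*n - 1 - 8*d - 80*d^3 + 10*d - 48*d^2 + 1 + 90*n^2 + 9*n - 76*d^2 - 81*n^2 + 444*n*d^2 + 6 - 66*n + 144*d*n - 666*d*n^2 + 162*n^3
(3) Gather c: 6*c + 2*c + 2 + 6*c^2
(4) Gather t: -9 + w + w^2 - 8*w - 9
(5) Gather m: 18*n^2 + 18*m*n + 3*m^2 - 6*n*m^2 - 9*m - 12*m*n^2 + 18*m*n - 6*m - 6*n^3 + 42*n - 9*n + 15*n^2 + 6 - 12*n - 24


(1) = -6*t^2 + t*(6 - 3*x) + 9*x^2 + 9*x
(2) = -80*d^3 + d^2*(444*n - 124) + d*(-666*n^2 + 288*n - 2) + 162*n^3 + 9*n^2 - 57*n + 6
(3) = 6*c^2 + 8*c + 2
(4) = w^2 - 7*w - 18
(5) = m^2*(3 - 6*n) + m*(-12*n^2 + 36*n - 15) - 6*n^3 + 33*n^2 + 21*n - 18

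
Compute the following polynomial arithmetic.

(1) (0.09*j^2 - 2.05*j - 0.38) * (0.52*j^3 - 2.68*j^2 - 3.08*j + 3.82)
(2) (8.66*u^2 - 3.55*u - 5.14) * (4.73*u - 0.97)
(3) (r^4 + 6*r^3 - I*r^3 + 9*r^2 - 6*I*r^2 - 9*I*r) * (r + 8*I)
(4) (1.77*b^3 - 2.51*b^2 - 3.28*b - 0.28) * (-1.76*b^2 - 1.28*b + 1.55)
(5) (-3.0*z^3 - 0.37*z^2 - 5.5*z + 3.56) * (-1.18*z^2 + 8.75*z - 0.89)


(1) = 0.0468*j^5 - 1.3072*j^4 + 5.0192*j^3 + 7.6762*j^2 - 6.6606*j - 1.4516
(2) = 40.9618*u^3 - 25.1917*u^2 - 20.8687*u + 4.9858
(3) = r^5 + 6*r^4 + 7*I*r^4 + 17*r^3 + 42*I*r^3 + 48*r^2 + 63*I*r^2 + 72*r
(4) = -3.1152*b^5 + 2.152*b^4 + 11.7291*b^3 + 0.8007*b^2 - 4.7256*b - 0.434
(5) = 3.54*z^5 - 25.8134*z^4 + 5.9225*z^3 - 51.9965*z^2 + 36.045*z - 3.1684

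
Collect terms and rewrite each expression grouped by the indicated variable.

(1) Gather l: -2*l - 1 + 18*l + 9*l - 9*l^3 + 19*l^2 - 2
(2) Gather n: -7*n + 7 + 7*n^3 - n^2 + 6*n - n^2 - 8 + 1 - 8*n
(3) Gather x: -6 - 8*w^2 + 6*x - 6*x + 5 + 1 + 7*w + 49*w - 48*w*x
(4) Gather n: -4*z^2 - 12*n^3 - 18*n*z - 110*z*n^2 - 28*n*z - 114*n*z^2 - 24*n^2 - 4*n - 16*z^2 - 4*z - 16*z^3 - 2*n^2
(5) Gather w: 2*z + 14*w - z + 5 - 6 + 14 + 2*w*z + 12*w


(1) = -9*l^3 + 19*l^2 + 25*l - 3
(2) = 7*n^3 - 2*n^2 - 9*n
(3) = -8*w^2 - 48*w*x + 56*w
(4) = -12*n^3 + n^2*(-110*z - 26) + n*(-114*z^2 - 46*z - 4) - 16*z^3 - 20*z^2 - 4*z
(5) = w*(2*z + 26) + z + 13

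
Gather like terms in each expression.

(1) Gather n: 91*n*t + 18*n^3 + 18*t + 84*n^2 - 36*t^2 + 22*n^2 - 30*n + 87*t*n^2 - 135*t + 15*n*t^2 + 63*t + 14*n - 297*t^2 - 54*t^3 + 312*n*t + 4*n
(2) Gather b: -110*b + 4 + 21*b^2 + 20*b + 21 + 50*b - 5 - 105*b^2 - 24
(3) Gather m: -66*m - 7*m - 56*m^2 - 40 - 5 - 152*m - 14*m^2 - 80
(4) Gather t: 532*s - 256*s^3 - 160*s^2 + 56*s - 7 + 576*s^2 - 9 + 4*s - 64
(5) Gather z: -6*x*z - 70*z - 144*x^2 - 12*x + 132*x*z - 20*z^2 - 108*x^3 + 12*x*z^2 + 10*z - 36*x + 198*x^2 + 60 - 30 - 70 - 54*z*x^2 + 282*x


(1) = 18*n^3 + n^2*(87*t + 106) + n*(15*t^2 + 403*t - 12) - 54*t^3 - 333*t^2 - 54*t
(2) = -84*b^2 - 40*b - 4
(3) = -70*m^2 - 225*m - 125
(4) = -256*s^3 + 416*s^2 + 592*s - 80
(5) = -108*x^3 + 54*x^2 + 234*x + z^2*(12*x - 20) + z*(-54*x^2 + 126*x - 60) - 40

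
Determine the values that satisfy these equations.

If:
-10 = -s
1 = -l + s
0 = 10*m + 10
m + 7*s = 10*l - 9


Then:
No Solution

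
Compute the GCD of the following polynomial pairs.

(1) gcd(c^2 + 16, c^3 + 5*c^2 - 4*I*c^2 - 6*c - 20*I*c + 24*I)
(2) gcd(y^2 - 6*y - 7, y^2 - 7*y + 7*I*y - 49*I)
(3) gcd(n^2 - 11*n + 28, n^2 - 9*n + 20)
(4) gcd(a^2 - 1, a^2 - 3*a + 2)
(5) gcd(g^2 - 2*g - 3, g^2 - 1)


(1) = c - 4*I
(2) = gcd((y - 7)*(y + 1), (y - 7)*(y + 7*I)) = y - 7
(3) = gcd((n - 7)*(n - 4), (n - 5)*(n - 4)) = n - 4
(4) = a - 1
(5) = g + 1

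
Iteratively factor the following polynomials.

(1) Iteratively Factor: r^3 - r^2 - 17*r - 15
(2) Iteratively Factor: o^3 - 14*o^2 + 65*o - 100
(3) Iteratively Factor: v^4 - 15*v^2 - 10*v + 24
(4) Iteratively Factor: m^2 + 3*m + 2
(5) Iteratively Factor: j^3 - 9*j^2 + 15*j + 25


(1) = (r - 5)*(r^2 + 4*r + 3) = (r - 5)*(r + 1)*(r + 3)
(2) = (o - 5)*(o^2 - 9*o + 20) = (o - 5)*(o - 4)*(o - 5)
(3) = (v - 1)*(v^3 + v^2 - 14*v - 24) = (v - 1)*(v + 2)*(v^2 - v - 12) = (v - 1)*(v + 2)*(v + 3)*(v - 4)
(4) = (m + 2)*(m + 1)
(5) = (j + 1)*(j^2 - 10*j + 25) = (j - 5)*(j + 1)*(j - 5)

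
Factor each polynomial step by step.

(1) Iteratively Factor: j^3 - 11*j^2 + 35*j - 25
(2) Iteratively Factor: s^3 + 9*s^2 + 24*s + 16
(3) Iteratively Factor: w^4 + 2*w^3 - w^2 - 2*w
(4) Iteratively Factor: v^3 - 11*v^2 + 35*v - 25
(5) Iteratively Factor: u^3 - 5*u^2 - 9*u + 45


(1) = (j - 5)*(j^2 - 6*j + 5) = (j - 5)^2*(j - 1)
(2) = (s + 4)*(s^2 + 5*s + 4) = (s + 1)*(s + 4)*(s + 4)
(3) = (w + 1)*(w^3 + w^2 - 2*w) = w*(w + 1)*(w^2 + w - 2) = w*(w + 1)*(w + 2)*(w - 1)
(4) = (v - 1)*(v^2 - 10*v + 25) = (v - 5)*(v - 1)*(v - 5)
(5) = (u - 3)*(u^2 - 2*u - 15) = (u - 5)*(u - 3)*(u + 3)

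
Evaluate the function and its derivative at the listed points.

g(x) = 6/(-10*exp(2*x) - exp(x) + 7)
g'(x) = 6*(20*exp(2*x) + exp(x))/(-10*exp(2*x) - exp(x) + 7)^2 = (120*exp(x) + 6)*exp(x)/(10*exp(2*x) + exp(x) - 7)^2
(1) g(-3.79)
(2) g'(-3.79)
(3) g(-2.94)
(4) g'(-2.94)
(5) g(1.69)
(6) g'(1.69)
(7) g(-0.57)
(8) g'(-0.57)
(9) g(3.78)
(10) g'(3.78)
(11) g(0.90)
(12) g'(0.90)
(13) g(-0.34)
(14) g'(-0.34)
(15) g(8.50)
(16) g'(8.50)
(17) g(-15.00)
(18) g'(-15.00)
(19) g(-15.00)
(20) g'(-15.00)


(1) = 0.86
(2) = 0.00
(3) = 0.87
(4) = 0.01
(5) = -0.02
(6) = 0.04
(7) = 1.85
(8) = 3.99
(9) = -0.00
(10) = 0.00
(11) = -0.11
(12) = 0.24
(13) = 4.91
(14) = 43.57
(15) = -0.00
(16) = 0.00
(17) = 0.86
(18) = 0.00
(19) = 0.86
(20) = 0.00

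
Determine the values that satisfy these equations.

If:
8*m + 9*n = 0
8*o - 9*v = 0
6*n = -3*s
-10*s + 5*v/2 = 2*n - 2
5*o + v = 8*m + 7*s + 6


Then:
m = 1017/1976
n = -113/247
o = 693/247
s = 226/247
v = 616/247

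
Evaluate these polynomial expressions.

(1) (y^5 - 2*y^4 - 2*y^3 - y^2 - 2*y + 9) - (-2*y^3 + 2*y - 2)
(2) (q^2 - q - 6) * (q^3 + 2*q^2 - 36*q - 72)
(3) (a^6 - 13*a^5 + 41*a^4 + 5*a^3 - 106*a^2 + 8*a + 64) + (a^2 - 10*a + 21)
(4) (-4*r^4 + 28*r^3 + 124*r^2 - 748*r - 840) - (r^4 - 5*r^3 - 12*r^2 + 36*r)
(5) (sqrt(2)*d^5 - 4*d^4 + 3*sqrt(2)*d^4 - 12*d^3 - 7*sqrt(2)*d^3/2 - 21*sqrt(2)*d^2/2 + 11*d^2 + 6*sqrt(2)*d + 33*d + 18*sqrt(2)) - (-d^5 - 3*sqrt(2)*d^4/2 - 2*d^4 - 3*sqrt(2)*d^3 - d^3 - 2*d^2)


(1) = y^5 - 2*y^4 - y^2 - 4*y + 11
(2) = q^5 + q^4 - 44*q^3 - 48*q^2 + 288*q + 432
(3) = a^6 - 13*a^5 + 41*a^4 + 5*a^3 - 105*a^2 - 2*a + 85
(4) = -5*r^4 + 33*r^3 + 136*r^2 - 784*r - 840
(5) = d^5 + sqrt(2)*d^5 - 2*d^4 + 9*sqrt(2)*d^4/2 - 11*d^3 - sqrt(2)*d^3/2 - 21*sqrt(2)*d^2/2 + 13*d^2 + 6*sqrt(2)*d + 33*d + 18*sqrt(2)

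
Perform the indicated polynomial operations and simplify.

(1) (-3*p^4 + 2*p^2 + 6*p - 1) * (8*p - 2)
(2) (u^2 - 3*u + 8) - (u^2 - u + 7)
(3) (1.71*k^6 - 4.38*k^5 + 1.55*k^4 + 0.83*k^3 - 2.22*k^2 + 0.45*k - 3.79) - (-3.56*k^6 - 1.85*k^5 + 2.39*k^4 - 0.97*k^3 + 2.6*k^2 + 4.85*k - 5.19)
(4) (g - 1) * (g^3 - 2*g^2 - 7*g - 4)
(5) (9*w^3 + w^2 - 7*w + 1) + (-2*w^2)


(1) = -24*p^5 + 6*p^4 + 16*p^3 + 44*p^2 - 20*p + 2
(2) = 1 - 2*u
(3) = 5.27*k^6 - 2.53*k^5 - 0.84*k^4 + 1.8*k^3 - 4.82*k^2 - 4.4*k + 1.4
(4) = g^4 - 3*g^3 - 5*g^2 + 3*g + 4
(5) = 9*w^3 - w^2 - 7*w + 1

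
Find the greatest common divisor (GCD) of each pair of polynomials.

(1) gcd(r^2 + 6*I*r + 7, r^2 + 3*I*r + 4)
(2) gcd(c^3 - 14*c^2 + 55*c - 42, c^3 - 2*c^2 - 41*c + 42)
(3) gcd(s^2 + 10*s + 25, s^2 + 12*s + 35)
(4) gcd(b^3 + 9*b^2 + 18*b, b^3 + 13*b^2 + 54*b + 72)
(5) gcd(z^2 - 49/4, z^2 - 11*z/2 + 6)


(1) = r - I
(2) = c^2 - 8*c + 7
(3) = s + 5
(4) = b^2 + 9*b + 18
(5) = 1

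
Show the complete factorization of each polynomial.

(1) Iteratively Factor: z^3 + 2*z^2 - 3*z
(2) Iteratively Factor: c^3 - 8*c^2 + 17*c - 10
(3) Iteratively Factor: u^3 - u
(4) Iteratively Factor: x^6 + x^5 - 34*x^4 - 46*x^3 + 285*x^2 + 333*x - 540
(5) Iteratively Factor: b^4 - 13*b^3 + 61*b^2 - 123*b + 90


(1) = (z)*(z^2 + 2*z - 3) = z*(z - 1)*(z + 3)
(2) = (c - 2)*(c^2 - 6*c + 5) = (c - 2)*(c - 1)*(c - 5)
(3) = (u - 1)*(u^2 + u) = u*(u - 1)*(u + 1)
(4) = (x - 1)*(x^5 + 2*x^4 - 32*x^3 - 78*x^2 + 207*x + 540) = (x - 1)*(x + 3)*(x^4 - x^3 - 29*x^2 + 9*x + 180) = (x - 1)*(x + 3)*(x + 4)*(x^3 - 5*x^2 - 9*x + 45) = (x - 3)*(x - 1)*(x + 3)*(x + 4)*(x^2 - 2*x - 15) = (x - 5)*(x - 3)*(x - 1)*(x + 3)*(x + 4)*(x + 3)
(5) = (b - 3)*(b^3 - 10*b^2 + 31*b - 30) = (b - 3)^2*(b^2 - 7*b + 10) = (b - 3)^2*(b - 2)*(b - 5)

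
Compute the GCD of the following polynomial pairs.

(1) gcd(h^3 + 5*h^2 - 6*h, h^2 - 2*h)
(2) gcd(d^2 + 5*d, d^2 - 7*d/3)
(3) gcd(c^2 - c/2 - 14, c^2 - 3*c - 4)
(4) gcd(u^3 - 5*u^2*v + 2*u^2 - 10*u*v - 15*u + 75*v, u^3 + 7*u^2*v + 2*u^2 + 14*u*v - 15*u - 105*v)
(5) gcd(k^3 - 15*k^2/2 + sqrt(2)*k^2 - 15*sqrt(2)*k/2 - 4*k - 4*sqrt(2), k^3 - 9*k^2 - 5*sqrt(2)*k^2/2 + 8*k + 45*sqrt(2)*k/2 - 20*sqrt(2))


(1) = gcd(h*(h - 1)*(h + 6), h*(h - 2)) = h
(2) = gcd(d*(d + 5), d*(d - 7/3)) = d
(3) = c - 4
(4) = u^2 + 2*u - 15
(5) = gcd((k - 8)*(k + 1/2)*(k + sqrt(2)), (k - 8)*(k - 1)*(k - 5*sqrt(2)/2)) = k - 8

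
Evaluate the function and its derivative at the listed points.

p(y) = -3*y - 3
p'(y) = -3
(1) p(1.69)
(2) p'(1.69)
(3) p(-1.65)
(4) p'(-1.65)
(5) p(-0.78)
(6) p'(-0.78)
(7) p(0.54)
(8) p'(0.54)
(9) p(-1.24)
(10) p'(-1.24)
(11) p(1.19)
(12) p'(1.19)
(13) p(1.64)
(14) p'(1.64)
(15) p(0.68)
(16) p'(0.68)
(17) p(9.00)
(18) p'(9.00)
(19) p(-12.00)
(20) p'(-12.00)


(1) = -8.07
(2) = -3.00
(3) = 1.95
(4) = -3.00
(5) = -0.66
(6) = -3.00
(7) = -4.62
(8) = -3.00
(9) = 0.72
(10) = -3.00
(11) = -6.57
(12) = -3.00
(13) = -7.92
(14) = -3.00
(15) = -5.04
(16) = -3.00
(17) = -30.00
(18) = -3.00
(19) = 33.00
(20) = -3.00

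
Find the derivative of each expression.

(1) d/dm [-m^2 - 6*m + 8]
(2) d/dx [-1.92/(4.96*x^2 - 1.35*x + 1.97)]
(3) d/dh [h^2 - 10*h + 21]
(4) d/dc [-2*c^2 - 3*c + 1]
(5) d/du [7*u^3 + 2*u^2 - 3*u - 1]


(1) = -2*m - 6
(2) = (19.0464*x - 2.592)/(4.96*x^2 - 1.35*x + 1.97)^2
(3) = 2*h - 10
(4) = -4*c - 3
(5) = 21*u^2 + 4*u - 3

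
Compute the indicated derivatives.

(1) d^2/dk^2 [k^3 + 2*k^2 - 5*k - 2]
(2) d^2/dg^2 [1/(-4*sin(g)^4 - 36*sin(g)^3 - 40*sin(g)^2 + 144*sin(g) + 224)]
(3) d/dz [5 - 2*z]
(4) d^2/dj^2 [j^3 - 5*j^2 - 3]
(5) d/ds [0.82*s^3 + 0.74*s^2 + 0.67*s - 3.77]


(1) = 6*k + 4
(2) = (16*sin(g)^6 + 143*sin(g)^5 + 193*sin(g)^4 - 588*sin(g)^3 + 1076*sin(g)^2 + 208*sin(g) - 928)/(4*(sin(g) + 2)^4*(sin(g)^2 + 5*sin(g) - 14)^3)
(3) = -2
(4) = 6*j - 10
(5) = 2.46*s^2 + 1.48*s + 0.67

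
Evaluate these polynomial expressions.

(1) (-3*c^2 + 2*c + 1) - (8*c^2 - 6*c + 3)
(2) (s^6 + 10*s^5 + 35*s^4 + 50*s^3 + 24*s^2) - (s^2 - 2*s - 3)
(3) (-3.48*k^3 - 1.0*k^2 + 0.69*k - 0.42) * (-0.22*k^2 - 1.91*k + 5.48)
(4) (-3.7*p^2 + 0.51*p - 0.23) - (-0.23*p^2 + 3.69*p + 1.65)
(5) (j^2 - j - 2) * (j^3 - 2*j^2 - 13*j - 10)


(1) = -11*c^2 + 8*c - 2
(2) = s^6 + 10*s^5 + 35*s^4 + 50*s^3 + 23*s^2 + 2*s + 3
(3) = 0.7656*k^5 + 6.8668*k^4 - 17.3122*k^3 - 6.7055*k^2 + 4.5834*k - 2.3016
(4) = -3.47*p^2 - 3.18*p - 1.88
(5) = j^5 - 3*j^4 - 13*j^3 + 7*j^2 + 36*j + 20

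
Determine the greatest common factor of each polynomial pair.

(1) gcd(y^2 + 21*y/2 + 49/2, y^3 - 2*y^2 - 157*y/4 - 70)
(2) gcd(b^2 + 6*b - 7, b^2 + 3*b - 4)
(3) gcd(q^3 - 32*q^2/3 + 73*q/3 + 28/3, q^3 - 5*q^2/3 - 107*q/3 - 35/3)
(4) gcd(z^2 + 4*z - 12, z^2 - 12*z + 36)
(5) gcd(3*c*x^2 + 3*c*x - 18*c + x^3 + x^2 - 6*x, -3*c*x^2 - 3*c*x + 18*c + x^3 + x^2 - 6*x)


(1) = gcd((y + 7/2)*(y + 7), (y - 8)*(y + 5/2)*(y + 7/2)) = y + 7/2
(2) = b - 1
(3) = q^2 - 20*q/3 - 7/3
(4) = 1
(5) = gcd((3*c + x)*(x - 2)*(x + 3), (-3*c + x)*(x - 2)*(x + 3)) = x^2 + x - 6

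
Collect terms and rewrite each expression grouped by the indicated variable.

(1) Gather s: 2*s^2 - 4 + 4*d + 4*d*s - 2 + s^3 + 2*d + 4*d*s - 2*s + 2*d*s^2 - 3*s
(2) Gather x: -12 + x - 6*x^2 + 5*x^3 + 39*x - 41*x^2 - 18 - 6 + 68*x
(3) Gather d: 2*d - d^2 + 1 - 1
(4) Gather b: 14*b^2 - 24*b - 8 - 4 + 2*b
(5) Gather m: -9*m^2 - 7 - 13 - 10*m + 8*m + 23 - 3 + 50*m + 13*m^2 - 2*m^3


(1) = 6*d + s^3 + s^2*(2*d + 2) + s*(8*d - 5) - 6
(2) = 5*x^3 - 47*x^2 + 108*x - 36
(3) = -d^2 + 2*d
(4) = 14*b^2 - 22*b - 12
(5) = -2*m^3 + 4*m^2 + 48*m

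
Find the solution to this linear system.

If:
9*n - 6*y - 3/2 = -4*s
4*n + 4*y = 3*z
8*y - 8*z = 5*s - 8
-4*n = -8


Then:
n = 2
s = -186/61
y = 175/244
z = 221/61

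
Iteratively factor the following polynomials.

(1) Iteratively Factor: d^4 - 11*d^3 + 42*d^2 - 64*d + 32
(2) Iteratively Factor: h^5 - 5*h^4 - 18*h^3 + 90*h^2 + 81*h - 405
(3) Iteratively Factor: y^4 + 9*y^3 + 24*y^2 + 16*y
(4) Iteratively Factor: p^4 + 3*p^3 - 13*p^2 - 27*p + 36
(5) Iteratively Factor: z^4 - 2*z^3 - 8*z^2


(1) = (d - 2)*(d^3 - 9*d^2 + 24*d - 16) = (d - 4)*(d - 2)*(d^2 - 5*d + 4) = (d - 4)*(d - 2)*(d - 1)*(d - 4)
(2) = (h + 3)*(h^4 - 8*h^3 + 6*h^2 + 72*h - 135) = (h + 3)^2*(h^3 - 11*h^2 + 39*h - 45) = (h - 3)*(h + 3)^2*(h^2 - 8*h + 15) = (h - 3)^2*(h + 3)^2*(h - 5)
(3) = (y + 4)*(y^3 + 5*y^2 + 4*y) = (y + 4)^2*(y^2 + y) = (y + 1)*(y + 4)^2*(y)
(4) = (p - 1)*(p^3 + 4*p^2 - 9*p - 36) = (p - 1)*(p + 3)*(p^2 + p - 12) = (p - 3)*(p - 1)*(p + 3)*(p + 4)
(5) = (z)*(z^3 - 2*z^2 - 8*z) = z^2*(z^2 - 2*z - 8) = z^2*(z + 2)*(z - 4)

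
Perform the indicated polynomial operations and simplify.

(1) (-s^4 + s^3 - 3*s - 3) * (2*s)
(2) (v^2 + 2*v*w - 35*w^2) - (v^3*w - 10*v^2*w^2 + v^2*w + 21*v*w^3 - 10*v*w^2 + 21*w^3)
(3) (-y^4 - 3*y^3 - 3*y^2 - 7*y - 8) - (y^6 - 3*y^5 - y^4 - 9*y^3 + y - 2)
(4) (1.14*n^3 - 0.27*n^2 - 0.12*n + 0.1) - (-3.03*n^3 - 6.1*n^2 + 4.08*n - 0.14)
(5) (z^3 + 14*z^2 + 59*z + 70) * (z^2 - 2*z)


(1) = -2*s^5 + 2*s^4 - 6*s^2 - 6*s
(2) = -v^3*w + 10*v^2*w^2 - v^2*w + v^2 - 21*v*w^3 + 10*v*w^2 + 2*v*w - 21*w^3 - 35*w^2
(3) = -y^6 + 3*y^5 + 6*y^3 - 3*y^2 - 8*y - 6
(4) = 4.17*n^3 + 5.83*n^2 - 4.2*n + 0.24
(5) = z^5 + 12*z^4 + 31*z^3 - 48*z^2 - 140*z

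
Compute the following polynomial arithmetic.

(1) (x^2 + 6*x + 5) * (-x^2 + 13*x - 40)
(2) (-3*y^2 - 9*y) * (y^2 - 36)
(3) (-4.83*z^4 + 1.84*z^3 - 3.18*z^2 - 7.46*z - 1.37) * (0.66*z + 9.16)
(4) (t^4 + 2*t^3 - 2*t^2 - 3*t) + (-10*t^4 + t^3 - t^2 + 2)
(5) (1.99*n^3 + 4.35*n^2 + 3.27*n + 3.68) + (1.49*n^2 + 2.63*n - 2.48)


(1) = -x^4 + 7*x^3 + 33*x^2 - 175*x - 200
(2) = -3*y^4 - 9*y^3 + 108*y^2 + 324*y
(3) = -3.1878*z^5 - 43.0284*z^4 + 14.7556*z^3 - 34.0524*z^2 - 69.2378*z - 12.5492
(4) = -9*t^4 + 3*t^3 - 3*t^2 - 3*t + 2
(5) = 1.99*n^3 + 5.84*n^2 + 5.9*n + 1.2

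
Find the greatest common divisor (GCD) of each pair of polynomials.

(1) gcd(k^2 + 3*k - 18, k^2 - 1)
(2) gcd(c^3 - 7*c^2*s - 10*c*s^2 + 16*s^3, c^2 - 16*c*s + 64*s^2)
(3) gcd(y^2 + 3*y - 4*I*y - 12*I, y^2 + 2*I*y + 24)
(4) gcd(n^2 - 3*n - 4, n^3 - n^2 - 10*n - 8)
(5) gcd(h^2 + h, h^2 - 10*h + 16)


(1) = gcd((k - 3)*(k + 6), (k - 1)*(k + 1)) = 1
(2) = gcd((c - 8*s)*(c - s)*(c + 2*s), (c - 8*s)^2) = -c + 8*s
(3) = y - 4*I
(4) = gcd((n - 4)*(n + 1), (n - 4)*(n + 1)*(n + 2)) = n^2 - 3*n - 4
(5) = 1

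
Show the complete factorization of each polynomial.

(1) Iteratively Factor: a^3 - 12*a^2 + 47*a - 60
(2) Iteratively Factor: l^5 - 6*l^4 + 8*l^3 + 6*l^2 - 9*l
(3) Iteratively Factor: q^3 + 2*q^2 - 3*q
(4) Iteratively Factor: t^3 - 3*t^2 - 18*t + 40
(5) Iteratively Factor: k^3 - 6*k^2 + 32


(1) = (a - 5)*(a^2 - 7*a + 12) = (a - 5)*(a - 3)*(a - 4)
(2) = (l)*(l^4 - 6*l^3 + 8*l^2 + 6*l - 9) = l*(l - 3)*(l^3 - 3*l^2 - l + 3) = l*(l - 3)*(l - 1)*(l^2 - 2*l - 3) = l*(l - 3)*(l - 1)*(l + 1)*(l - 3)
(3) = (q + 3)*(q^2 - q) = q*(q + 3)*(q - 1)
(4) = (t - 2)*(t^2 - t - 20) = (t - 5)*(t - 2)*(t + 4)
(5) = (k - 4)*(k^2 - 2*k - 8) = (k - 4)^2*(k + 2)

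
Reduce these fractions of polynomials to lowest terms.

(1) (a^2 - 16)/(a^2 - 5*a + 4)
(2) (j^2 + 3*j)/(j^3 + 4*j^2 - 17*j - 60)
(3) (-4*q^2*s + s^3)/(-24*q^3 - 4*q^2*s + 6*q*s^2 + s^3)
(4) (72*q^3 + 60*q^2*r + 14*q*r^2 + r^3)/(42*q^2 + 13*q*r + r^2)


(1) = (a + 4)/(a - 1)
(2) = j/(j^2 + j - 20)
(3) = s/(6*q + s)
(4) = (12*q^2 + 8*q*r + r^2)/(7*q + r)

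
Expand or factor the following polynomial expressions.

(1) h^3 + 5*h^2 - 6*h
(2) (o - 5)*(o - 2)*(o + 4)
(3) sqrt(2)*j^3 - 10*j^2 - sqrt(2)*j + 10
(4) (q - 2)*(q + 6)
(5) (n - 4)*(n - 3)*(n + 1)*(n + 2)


(1) = h*(h - 1)*(h + 6)
(2) = o^3 - 3*o^2 - 18*o + 40
(3) = (j - 1)*(j - 5*sqrt(2))*(sqrt(2)*j + sqrt(2))
(4) = q^2 + 4*q - 12
(5) = n^4 - 4*n^3 - 7*n^2 + 22*n + 24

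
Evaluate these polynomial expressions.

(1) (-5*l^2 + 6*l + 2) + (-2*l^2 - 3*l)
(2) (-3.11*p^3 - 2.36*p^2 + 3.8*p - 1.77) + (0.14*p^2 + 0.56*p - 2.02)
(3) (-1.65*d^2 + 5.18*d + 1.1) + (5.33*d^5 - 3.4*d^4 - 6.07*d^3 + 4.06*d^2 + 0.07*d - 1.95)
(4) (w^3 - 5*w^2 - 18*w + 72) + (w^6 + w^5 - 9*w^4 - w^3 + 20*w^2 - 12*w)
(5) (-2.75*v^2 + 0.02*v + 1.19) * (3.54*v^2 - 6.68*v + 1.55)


(1) = -7*l^2 + 3*l + 2
(2) = -3.11*p^3 - 2.22*p^2 + 4.36*p - 3.79
(3) = 5.33*d^5 - 3.4*d^4 - 6.07*d^3 + 2.41*d^2 + 5.25*d - 0.85
(4) = w^6 + w^5 - 9*w^4 + 15*w^2 - 30*w + 72
(5) = -9.735*v^4 + 18.4408*v^3 - 0.1835*v^2 - 7.9182*v + 1.8445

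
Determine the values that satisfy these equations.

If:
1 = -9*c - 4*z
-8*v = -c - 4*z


Then:
c = -4*z/9 - 1/9
v = 4*z/9 - 1/72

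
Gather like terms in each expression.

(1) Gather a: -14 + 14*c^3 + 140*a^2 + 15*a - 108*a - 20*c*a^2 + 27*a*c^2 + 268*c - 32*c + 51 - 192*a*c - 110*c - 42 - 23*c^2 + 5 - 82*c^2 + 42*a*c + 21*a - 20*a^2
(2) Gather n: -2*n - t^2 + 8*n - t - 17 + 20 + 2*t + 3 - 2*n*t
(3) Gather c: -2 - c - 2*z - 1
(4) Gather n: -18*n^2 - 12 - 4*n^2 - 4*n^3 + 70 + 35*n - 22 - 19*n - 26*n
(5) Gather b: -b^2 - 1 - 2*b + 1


(1) = a^2*(120 - 20*c) + a*(27*c^2 - 150*c - 72) + 14*c^3 - 105*c^2 + 126*c
(2) = n*(6 - 2*t) - t^2 + t + 6
(3) = -c - 2*z - 3
(4) = -4*n^3 - 22*n^2 - 10*n + 36
(5) = -b^2 - 2*b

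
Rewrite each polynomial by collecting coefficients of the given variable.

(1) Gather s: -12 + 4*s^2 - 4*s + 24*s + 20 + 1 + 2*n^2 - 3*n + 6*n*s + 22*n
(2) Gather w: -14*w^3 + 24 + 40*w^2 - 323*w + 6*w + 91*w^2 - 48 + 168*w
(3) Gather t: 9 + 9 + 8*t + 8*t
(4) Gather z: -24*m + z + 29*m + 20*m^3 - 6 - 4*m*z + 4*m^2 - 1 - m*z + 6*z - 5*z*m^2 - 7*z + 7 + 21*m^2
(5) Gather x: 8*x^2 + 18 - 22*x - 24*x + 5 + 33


(1) = 2*n^2 + 19*n + 4*s^2 + s*(6*n + 20) + 9
(2) = -14*w^3 + 131*w^2 - 149*w - 24
(3) = 16*t + 18
(4) = 20*m^3 + 25*m^2 + 5*m + z*(-5*m^2 - 5*m)
(5) = 8*x^2 - 46*x + 56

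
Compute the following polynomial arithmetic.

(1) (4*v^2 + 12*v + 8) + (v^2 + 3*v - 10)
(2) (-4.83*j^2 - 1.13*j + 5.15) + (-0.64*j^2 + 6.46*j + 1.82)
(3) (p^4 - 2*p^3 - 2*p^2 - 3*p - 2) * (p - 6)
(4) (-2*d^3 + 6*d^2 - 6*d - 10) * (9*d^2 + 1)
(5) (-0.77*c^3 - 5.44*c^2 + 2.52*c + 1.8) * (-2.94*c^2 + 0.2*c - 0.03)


(1) = 5*v^2 + 15*v - 2
(2) = -5.47*j^2 + 5.33*j + 6.97
(3) = p^5 - 8*p^4 + 10*p^3 + 9*p^2 + 16*p + 12
(4) = -18*d^5 + 54*d^4 - 56*d^3 - 84*d^2 - 6*d - 10
(5) = 2.2638*c^5 + 15.8396*c^4 - 8.4737*c^3 - 4.6248*c^2 + 0.2844*c - 0.054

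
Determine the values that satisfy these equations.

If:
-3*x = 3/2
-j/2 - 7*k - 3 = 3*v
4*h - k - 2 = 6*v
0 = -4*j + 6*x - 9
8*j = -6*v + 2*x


Then:
h = 81/14
j = -3
k = -13/7
v = 23/6
x = -1/2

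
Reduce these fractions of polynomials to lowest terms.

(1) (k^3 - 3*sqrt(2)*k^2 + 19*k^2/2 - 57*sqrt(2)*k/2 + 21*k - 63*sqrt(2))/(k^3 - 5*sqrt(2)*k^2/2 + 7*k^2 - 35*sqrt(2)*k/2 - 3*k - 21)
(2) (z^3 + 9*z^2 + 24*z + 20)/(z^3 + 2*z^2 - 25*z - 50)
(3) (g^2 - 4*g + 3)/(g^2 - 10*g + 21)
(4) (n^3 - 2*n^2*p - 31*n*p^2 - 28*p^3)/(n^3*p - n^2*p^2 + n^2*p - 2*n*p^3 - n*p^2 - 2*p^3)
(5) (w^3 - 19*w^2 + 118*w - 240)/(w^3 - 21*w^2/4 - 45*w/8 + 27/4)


(1) = (4*k^2 + 38*k + 84)/(4*k^2 + k*(2*sqrt(2) + 28) + 14*sqrt(2))
(2) = (z + 2)/(z - 5)
(3) = (g - 1)/(g - 7)
(4) = (-n^2 + 3*n*p + 28*p^2)/(-n^2*p + 2*n*p^2 - n*p + 2*p^2)
(5) = (8*w^2 - 104*w + 320)/(8*w^2 + 6*w - 9)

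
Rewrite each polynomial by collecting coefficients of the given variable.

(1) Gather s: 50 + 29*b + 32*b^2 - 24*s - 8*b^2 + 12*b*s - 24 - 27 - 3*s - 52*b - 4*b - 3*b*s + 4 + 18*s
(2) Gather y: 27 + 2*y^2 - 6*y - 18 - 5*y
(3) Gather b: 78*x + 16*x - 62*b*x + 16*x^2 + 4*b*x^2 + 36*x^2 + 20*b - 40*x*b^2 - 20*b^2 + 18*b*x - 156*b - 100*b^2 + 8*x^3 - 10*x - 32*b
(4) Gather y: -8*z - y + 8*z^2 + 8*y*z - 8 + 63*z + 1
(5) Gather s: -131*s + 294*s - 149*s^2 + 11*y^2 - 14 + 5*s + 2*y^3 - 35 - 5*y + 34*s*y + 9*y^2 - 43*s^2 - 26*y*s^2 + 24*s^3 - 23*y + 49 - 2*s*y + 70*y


(1) = 24*b^2 - 27*b + s*(9*b - 9) + 3
(2) = 2*y^2 - 11*y + 9
(3) = b^2*(-40*x - 120) + b*(4*x^2 - 44*x - 168) + 8*x^3 + 52*x^2 + 84*x
(4) = y*(8*z - 1) + 8*z^2 + 55*z - 7
(5) = 24*s^3 + s^2*(-26*y - 192) + s*(32*y + 168) + 2*y^3 + 20*y^2 + 42*y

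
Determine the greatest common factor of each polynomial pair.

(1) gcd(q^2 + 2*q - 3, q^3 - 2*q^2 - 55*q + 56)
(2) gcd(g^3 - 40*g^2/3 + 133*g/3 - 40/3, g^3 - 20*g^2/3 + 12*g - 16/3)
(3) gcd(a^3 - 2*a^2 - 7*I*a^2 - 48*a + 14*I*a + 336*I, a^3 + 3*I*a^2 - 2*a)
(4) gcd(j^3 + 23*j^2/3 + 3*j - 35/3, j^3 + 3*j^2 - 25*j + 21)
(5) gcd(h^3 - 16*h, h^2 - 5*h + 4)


(1) = q - 1
(2) = gcd((g - 8)*(g - 5)*(g - 1/3), (g - 4)*(g - 2)*(g - 2/3)) = 1
(3) = gcd((a - 8)*(a + 6)*(a - 7*I), a*(a + I)*(a + 2*I)) = 1
(4) = gcd((j - 1)*(j + 5/3)*(j + 7), (j - 3)*(j - 1)*(j + 7)) = j^2 + 6*j - 7
(5) = h - 4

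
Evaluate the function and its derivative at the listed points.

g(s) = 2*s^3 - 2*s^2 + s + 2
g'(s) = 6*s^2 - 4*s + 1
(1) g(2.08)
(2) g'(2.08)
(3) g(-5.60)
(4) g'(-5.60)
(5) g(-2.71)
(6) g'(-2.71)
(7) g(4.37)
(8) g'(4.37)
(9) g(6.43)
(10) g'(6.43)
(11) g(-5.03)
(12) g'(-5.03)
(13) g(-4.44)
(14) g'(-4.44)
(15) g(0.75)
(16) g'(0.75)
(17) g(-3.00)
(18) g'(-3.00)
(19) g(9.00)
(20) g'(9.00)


(1) = 13.43
(2) = 18.64
(3) = -417.55
(4) = 211.56
(5) = -55.20
(6) = 55.90
(7) = 135.08
(8) = 98.10
(9) = 457.44
(10) = 223.35
(11) = -308.16
(12) = 172.93
(13) = -216.92
(14) = 137.04
(15) = 2.47
(16) = 1.38
(17) = -73.00
(18) = 67.00
(19) = 1307.00
(20) = 451.00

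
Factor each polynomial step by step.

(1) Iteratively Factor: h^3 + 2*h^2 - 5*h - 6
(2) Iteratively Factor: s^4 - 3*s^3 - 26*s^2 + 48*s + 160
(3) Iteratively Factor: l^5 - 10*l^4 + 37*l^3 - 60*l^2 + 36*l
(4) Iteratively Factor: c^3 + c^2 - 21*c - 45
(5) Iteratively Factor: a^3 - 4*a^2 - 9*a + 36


(1) = (h - 2)*(h^2 + 4*h + 3) = (h - 2)*(h + 3)*(h + 1)
(2) = (s + 4)*(s^3 - 7*s^2 + 2*s + 40) = (s + 2)*(s + 4)*(s^2 - 9*s + 20) = (s - 5)*(s + 2)*(s + 4)*(s - 4)
(3) = (l - 2)*(l^4 - 8*l^3 + 21*l^2 - 18*l) = (l - 3)*(l - 2)*(l^3 - 5*l^2 + 6*l) = (l - 3)*(l - 2)^2*(l^2 - 3*l) = l*(l - 3)*(l - 2)^2*(l - 3)
(4) = (c - 5)*(c^2 + 6*c + 9) = (c - 5)*(c + 3)*(c + 3)
(5) = (a - 4)*(a^2 - 9) = (a - 4)*(a - 3)*(a + 3)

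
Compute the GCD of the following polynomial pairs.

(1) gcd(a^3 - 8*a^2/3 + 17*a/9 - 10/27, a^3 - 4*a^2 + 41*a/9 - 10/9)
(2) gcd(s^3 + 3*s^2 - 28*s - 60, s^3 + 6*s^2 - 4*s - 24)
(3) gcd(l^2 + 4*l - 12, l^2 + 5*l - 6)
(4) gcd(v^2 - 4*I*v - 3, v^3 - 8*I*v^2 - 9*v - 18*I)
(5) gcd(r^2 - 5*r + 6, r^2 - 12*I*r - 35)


(1) = gcd((a - 5/3)*(a - 2/3)*(a - 1/3), (a - 2)*(a - 5/3)*(a - 1/3)) = a^2 - 2*a + 5/9
(2) = s^2 + 8*s + 12
(3) = gcd((l - 2)*(l + 6), (l - 1)*(l + 6)) = l + 6
(4) = gcd((v - 3*I)*(v - I), (v - 6*I)*(v - 3*I)*(v + I)) = v - 3*I
(5) = 1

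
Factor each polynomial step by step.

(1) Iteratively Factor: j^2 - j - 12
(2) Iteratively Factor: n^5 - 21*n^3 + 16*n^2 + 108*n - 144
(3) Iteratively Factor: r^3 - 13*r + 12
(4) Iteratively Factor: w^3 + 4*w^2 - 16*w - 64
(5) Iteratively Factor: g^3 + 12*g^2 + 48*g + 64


(1) = (j - 4)*(j + 3)
(2) = (n + 3)*(n^4 - 3*n^3 - 12*n^2 + 52*n - 48) = (n - 3)*(n + 3)*(n^3 - 12*n + 16) = (n - 3)*(n + 3)*(n + 4)*(n^2 - 4*n + 4) = (n - 3)*(n - 2)*(n + 3)*(n + 4)*(n - 2)
(3) = (r - 1)*(r^2 + r - 12) = (r - 3)*(r - 1)*(r + 4)
(4) = (w - 4)*(w^2 + 8*w + 16) = (w - 4)*(w + 4)*(w + 4)
(5) = (g + 4)*(g^2 + 8*g + 16) = (g + 4)^2*(g + 4)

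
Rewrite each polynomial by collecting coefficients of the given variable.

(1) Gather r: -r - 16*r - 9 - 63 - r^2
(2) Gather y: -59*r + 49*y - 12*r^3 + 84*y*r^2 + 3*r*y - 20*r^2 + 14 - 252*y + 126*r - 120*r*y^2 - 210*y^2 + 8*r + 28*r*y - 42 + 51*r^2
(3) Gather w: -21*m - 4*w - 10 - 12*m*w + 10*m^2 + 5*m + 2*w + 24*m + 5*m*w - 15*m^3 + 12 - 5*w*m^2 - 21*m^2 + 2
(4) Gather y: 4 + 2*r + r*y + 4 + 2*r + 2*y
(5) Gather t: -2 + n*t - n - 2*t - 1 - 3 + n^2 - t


(1) = -r^2 - 17*r - 72
(2) = -12*r^3 + 31*r^2 + 75*r + y^2*(-120*r - 210) + y*(84*r^2 + 31*r - 203) - 28
(3) = -15*m^3 - 11*m^2 + 8*m + w*(-5*m^2 - 7*m - 2) + 4
(4) = 4*r + y*(r + 2) + 8
(5) = n^2 - n + t*(n - 3) - 6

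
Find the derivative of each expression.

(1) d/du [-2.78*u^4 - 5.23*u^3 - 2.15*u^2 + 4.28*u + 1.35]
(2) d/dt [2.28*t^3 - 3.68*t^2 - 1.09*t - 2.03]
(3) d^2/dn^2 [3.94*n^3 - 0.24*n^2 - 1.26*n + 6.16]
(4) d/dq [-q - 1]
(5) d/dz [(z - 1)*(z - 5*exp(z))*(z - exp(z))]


(1) = -11.12*u^3 - 15.69*u^2 - 4.3*u + 4.28
(2) = 6.84*t^2 - 7.36*t - 1.09
(3) = 23.64*n - 0.48
(4) = -1
(5) = (1 - exp(z))*(z - 1)*(z - 5*exp(z)) - (z - 1)*(z - exp(z))*(5*exp(z) - 1) + (z - 5*exp(z))*(z - exp(z))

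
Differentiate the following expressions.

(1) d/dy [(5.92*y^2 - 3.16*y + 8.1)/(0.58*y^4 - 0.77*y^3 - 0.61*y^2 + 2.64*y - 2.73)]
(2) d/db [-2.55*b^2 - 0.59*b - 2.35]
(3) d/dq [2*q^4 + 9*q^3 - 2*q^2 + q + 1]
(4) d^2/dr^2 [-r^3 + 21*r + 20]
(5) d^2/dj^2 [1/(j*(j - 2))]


(1) = (-6.8672*y^5 + 10.0568*y^4 - 23.6584*y^3 + 32.4122*y^2 - 22.4412*y - 12.7572)/(0.3364*y^8 - 0.8932*y^7 - 0.1147*y^6 + 4.0018*y^5 - 6.8603*y^4 + 0.9834*y^3 + 10.3002*y^2 - 14.4144*y + 7.4529)
(2) = -5.1*b - 0.59
(3) = 8*q^3 + 27*q^2 - 4*q + 1
(4) = -6*r
(5) = 2*(j^2 + j*(j - 2) + (j - 2)^2)/(j^3*(j - 2)^3)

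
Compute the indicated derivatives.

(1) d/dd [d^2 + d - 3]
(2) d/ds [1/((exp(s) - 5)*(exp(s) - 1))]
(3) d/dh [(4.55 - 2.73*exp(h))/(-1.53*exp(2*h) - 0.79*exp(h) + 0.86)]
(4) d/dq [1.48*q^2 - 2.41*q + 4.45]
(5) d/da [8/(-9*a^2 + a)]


(1) = 2*d + 1
(2) = 2*(3 - exp(s))*exp(s)/(exp(4*s) - 12*exp(3*s) + 46*exp(2*s) - 60*exp(s) + 25)
(3) = (-4.1769*exp(2*h) + 13.923*exp(h) + 1.2467)*exp(h)/(2.3409*exp(4*h) + 2.4174*exp(3*h) - 2.0075*exp(2*h) - 1.3588*exp(h) + 0.7396)
(4) = 2.96*q - 2.41
(5) = 8*(18*a - 1)/(a^2*(9*a - 1)^2)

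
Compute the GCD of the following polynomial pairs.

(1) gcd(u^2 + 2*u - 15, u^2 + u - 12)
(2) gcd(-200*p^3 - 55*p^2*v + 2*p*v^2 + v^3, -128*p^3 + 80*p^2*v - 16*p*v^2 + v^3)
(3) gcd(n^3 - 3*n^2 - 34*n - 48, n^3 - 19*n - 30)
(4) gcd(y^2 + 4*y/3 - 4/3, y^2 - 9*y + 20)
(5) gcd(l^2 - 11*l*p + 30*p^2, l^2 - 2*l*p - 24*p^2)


(1) = u - 3
(2) = gcd((-8*p + v)*(5*p + v)^2, (-8*p + v)*(-4*p + v)^2) = 8*p - v
(3) = n^2 + 5*n + 6
(4) = gcd((y - 2/3)*(y + 2), (y - 5)*(y - 4)) = 1
(5) = gcd((l - 6*p)*(l - 5*p), (l - 6*p)*(l + 4*p)) = -l + 6*p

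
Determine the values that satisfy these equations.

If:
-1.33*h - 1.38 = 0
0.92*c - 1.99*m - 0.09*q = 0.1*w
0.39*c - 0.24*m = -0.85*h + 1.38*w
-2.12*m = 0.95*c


Then:
c = 2.773606370876*w + 1.77260557537188
h = -1.04
m = -1.24288964732651*w - 0.794327970095888
q = 54.7229806598407*w + 35.6834421092549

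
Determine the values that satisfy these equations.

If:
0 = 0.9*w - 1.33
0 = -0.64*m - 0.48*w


Then:
m = -1.11
w = 1.48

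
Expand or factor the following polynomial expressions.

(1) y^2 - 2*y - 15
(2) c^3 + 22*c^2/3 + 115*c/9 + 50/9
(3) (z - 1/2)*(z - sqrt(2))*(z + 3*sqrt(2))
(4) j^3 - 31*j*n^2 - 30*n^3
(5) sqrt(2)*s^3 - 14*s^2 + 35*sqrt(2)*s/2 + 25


(1) = (y - 5)*(y + 3)
(2) = (c + 2/3)*(c + 5/3)*(c + 5)
(3) = z^3 - z^2/2 + 2*sqrt(2)*z^2 - 6*z - sqrt(2)*z + 3
(4) = (j - 6*n)*(j + n)*(j + 5*n)
(5) = (s - 5*sqrt(2))*(s - 5*sqrt(2)/2)*(sqrt(2)*s + 1)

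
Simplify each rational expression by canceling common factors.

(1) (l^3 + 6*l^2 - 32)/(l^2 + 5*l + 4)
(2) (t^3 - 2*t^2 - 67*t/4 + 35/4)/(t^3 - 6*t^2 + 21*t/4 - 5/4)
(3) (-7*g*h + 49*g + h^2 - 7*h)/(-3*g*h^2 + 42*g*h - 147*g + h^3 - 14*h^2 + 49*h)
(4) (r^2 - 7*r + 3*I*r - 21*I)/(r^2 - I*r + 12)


(1) = (l^2 + 2*l - 8)/(l + 1)
(2) = (2*t + 7)/(2*t - 1)
(3) = (7*g - h)/(3*g*h - 21*g - h^2 + 7*h)
(4) = (r - 7)/(r - 4*I)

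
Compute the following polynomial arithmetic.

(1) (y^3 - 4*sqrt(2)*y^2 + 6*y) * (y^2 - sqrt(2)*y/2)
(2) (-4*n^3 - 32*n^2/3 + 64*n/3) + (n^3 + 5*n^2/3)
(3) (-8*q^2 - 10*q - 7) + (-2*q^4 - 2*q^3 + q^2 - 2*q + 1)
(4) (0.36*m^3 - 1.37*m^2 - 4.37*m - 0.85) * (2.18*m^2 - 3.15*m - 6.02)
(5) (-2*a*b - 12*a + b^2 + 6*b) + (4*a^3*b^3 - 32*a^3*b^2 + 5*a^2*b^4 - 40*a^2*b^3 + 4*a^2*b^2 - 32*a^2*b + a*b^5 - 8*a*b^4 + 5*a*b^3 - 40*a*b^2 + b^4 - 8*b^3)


(1) = y^5 - 9*sqrt(2)*y^4/2 + 10*y^3 - 3*sqrt(2)*y^2
(2) = -3*n^3 - 9*n^2 + 64*n/3
(3) = -2*q^4 - 2*q^3 - 7*q^2 - 12*q - 6
(4) = 0.7848*m^5 - 4.1206*m^4 - 7.3783*m^3 + 20.1599*m^2 + 28.9849*m + 5.117
(5) = 4*a^3*b^3 - 32*a^3*b^2 + 5*a^2*b^4 - 40*a^2*b^3 + 4*a^2*b^2 - 32*a^2*b + a*b^5 - 8*a*b^4 + 5*a*b^3 - 40*a*b^2 - 2*a*b - 12*a + b^4 - 8*b^3 + b^2 + 6*b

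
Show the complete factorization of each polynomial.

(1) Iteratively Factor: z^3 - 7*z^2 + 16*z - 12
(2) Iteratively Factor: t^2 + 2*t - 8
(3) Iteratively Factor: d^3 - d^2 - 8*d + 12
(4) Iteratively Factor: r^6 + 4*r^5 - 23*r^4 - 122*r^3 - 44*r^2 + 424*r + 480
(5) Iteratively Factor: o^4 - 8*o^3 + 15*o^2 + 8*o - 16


(1) = (z - 2)*(z^2 - 5*z + 6) = (z - 3)*(z - 2)*(z - 2)
(2) = (t - 2)*(t + 4)
(3) = (d - 2)*(d^2 + d - 6) = (d - 2)*(d + 3)*(d - 2)
(4) = (r + 2)*(r^5 + 2*r^4 - 27*r^3 - 68*r^2 + 92*r + 240) = (r - 2)*(r + 2)*(r^4 + 4*r^3 - 19*r^2 - 106*r - 120) = (r - 5)*(r - 2)*(r + 2)*(r^3 + 9*r^2 + 26*r + 24) = (r - 5)*(r - 2)*(r + 2)^2*(r^2 + 7*r + 12) = (r - 5)*(r - 2)*(r + 2)^2*(r + 4)*(r + 3)
(5) = (o - 1)*(o^3 - 7*o^2 + 8*o + 16) = (o - 4)*(o - 1)*(o^2 - 3*o - 4) = (o - 4)*(o - 1)*(o + 1)*(o - 4)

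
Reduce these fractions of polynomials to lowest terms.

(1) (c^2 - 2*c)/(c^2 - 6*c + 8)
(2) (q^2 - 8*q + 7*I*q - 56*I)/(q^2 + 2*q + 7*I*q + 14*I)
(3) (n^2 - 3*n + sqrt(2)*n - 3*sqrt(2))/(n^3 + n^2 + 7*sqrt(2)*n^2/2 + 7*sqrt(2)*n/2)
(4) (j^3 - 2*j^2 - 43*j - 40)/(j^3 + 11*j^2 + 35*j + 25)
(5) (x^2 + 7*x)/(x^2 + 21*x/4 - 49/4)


(1) = c/(c - 4)
(2) = (q - 8)/(q + 2)
(3) = (2*n^2 + n*(-6 + 2*sqrt(2)) - 6*sqrt(2))/(2*n^3 + n^2*(2 + 7*sqrt(2)) + 7*sqrt(2)*n)
(4) = (j - 8)/(j + 5)
(5) = 4*x/(4*x - 7)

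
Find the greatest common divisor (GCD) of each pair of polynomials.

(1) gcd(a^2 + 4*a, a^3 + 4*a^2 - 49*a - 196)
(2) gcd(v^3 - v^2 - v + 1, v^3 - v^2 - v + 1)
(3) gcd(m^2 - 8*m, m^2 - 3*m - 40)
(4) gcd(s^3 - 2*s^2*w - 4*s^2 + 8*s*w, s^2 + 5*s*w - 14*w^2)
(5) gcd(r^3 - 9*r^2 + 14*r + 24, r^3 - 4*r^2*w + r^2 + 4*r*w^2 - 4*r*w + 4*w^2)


(1) = gcd(a*(a + 4), (a - 7)*(a + 4)*(a + 7)) = a + 4
(2) = gcd((v - 1)^2*(v + 1), (v - 1)^2*(v + 1)) = v^3 - v^2 - v + 1
(3) = gcd(m*(m - 8), (m - 8)*(m + 5)) = m - 8
(4) = s - 2*w
(5) = gcd((r - 6)*(r - 4)*(r + 1), (r + 1)*(r - 2*w)^2) = r + 1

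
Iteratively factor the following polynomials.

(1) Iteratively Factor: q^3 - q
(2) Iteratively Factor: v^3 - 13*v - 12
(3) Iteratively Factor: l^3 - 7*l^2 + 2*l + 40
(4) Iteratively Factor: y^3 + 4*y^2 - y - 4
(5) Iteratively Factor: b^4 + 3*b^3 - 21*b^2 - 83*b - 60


(1) = (q)*(q^2 - 1) = q*(q - 1)*(q + 1)
(2) = (v + 1)*(v^2 - v - 12) = (v - 4)*(v + 1)*(v + 3)
(3) = (l - 5)*(l^2 - 2*l - 8) = (l - 5)*(l + 2)*(l - 4)
(4) = (y + 4)*(y^2 - 1) = (y - 1)*(y + 4)*(y + 1)
(5) = (b - 5)*(b^3 + 8*b^2 + 19*b + 12) = (b - 5)*(b + 3)*(b^2 + 5*b + 4) = (b - 5)*(b + 3)*(b + 4)*(b + 1)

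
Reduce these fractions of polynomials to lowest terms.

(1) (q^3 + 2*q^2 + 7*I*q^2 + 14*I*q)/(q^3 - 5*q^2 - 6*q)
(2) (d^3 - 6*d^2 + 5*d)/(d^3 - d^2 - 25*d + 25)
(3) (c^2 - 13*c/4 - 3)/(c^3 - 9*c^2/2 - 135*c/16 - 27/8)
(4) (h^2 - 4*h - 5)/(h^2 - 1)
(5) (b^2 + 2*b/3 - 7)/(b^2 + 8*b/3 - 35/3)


(1) = (q^2 + q*(2 + 7*I) + 14*I)/(q^2 - 5*q - 6)
(2) = d/(d + 5)
(3) = (4*c - 16)/(4*c^2 - 21*c - 18)
(4) = (h - 5)/(h - 1)
(5) = (b + 3)/(b + 5)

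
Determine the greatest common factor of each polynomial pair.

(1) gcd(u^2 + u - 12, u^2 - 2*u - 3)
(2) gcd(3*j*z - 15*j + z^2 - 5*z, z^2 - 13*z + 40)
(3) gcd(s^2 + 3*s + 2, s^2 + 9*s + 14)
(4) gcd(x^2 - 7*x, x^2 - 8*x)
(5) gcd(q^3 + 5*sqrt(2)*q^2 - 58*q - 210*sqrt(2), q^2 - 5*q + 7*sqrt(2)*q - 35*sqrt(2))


(1) = u - 3
(2) = z - 5
(3) = s + 2
(4) = x
(5) = gcd((q - 5*sqrt(2))*(q + 3*sqrt(2))*(q + 7*sqrt(2)), (q - 5)*(q + 7*sqrt(2))) = q + 7*sqrt(2)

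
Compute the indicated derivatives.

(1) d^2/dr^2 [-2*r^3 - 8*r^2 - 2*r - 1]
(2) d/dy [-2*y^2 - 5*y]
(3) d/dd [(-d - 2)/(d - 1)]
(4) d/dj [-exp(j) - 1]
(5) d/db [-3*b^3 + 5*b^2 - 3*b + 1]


(1) = -12*r - 16
(2) = -4*y - 5
(3) = 3/(d - 1)^2
(4) = -exp(j)
(5) = -9*b^2 + 10*b - 3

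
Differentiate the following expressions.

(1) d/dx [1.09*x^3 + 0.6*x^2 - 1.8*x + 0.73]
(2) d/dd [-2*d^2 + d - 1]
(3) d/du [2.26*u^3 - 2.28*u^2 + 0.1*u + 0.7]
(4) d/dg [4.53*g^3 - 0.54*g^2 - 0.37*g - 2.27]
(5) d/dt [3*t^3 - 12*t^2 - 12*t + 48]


(1) = 3.27*x^2 + 1.2*x - 1.8
(2) = 1 - 4*d
(3) = 6.78*u^2 - 4.56*u + 0.1
(4) = 13.59*g^2 - 1.08*g - 0.37
(5) = 9*t^2 - 24*t - 12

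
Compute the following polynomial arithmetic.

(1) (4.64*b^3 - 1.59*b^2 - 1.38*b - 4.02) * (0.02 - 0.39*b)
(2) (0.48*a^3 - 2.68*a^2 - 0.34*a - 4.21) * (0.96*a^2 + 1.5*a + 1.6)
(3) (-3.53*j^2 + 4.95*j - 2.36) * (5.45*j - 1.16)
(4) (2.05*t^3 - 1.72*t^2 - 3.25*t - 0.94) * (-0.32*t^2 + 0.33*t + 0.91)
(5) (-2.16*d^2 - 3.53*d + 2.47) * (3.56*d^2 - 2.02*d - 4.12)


(1) = -1.8096*b^4 + 0.7129*b^3 + 0.5064*b^2 + 1.5402*b - 0.0804
(2) = 0.4608*a^5 - 1.8528*a^4 - 3.5784*a^3 - 8.8396*a^2 - 6.859*a - 6.736
(3) = -19.2385*j^3 + 31.0723*j^2 - 18.604*j + 2.7376
(4) = -0.656*t^5 + 1.2269*t^4 + 2.3379*t^3 - 2.3369*t^2 - 3.2677*t - 0.8554
(5) = -7.6896*d^4 - 8.2036*d^3 + 24.823*d^2 + 9.5542*d - 10.1764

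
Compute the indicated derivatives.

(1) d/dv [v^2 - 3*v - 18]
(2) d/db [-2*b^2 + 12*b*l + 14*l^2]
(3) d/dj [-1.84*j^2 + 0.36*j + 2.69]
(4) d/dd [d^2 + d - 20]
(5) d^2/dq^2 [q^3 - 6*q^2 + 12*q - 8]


(1) = 2*v - 3
(2) = -4*b + 12*l
(3) = 0.36 - 3.68*j
(4) = 2*d + 1
(5) = 6*q - 12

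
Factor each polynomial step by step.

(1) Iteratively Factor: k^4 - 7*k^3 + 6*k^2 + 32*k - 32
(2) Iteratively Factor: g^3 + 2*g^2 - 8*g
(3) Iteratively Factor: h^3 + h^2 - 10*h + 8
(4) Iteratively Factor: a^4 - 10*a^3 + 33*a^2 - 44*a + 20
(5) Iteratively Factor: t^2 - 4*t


(1) = (k - 1)*(k^3 - 6*k^2 + 32) = (k - 1)*(k + 2)*(k^2 - 8*k + 16) = (k - 4)*(k - 1)*(k + 2)*(k - 4)
(2) = (g)*(g^2 + 2*g - 8) = g*(g - 2)*(g + 4)
(3) = (h - 1)*(h^2 + 2*h - 8) = (h - 1)*(h + 4)*(h - 2)
(4) = (a - 5)*(a^3 - 5*a^2 + 8*a - 4) = (a - 5)*(a - 1)*(a^2 - 4*a + 4) = (a - 5)*(a - 2)*(a - 1)*(a - 2)
(5) = (t - 4)*(t)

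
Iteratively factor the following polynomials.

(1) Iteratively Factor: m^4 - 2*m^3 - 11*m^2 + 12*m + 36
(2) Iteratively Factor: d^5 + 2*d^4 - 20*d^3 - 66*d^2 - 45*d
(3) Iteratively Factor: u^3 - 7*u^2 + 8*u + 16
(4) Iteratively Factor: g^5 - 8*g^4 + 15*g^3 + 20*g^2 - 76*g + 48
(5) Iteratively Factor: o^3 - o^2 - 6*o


(1) = (m - 3)*(m^3 + m^2 - 8*m - 12) = (m - 3)*(m + 2)*(m^2 - m - 6) = (m - 3)*(m + 2)^2*(m - 3)
(2) = (d)*(d^4 + 2*d^3 - 20*d^2 - 66*d - 45) = d*(d + 3)*(d^3 - d^2 - 17*d - 15) = d*(d + 3)^2*(d^2 - 4*d - 5) = d*(d - 5)*(d + 3)^2*(d + 1)
(3) = (u + 1)*(u^2 - 8*u + 16) = (u - 4)*(u + 1)*(u - 4)
(4) = (g - 3)*(g^4 - 5*g^3 + 20*g - 16) = (g - 3)*(g - 2)*(g^3 - 3*g^2 - 6*g + 8) = (g - 4)*(g - 3)*(g - 2)*(g^2 + g - 2) = (g - 4)*(g - 3)*(g - 2)*(g + 2)*(g - 1)
(5) = (o + 2)*(o^2 - 3*o) = (o - 3)*(o + 2)*(o)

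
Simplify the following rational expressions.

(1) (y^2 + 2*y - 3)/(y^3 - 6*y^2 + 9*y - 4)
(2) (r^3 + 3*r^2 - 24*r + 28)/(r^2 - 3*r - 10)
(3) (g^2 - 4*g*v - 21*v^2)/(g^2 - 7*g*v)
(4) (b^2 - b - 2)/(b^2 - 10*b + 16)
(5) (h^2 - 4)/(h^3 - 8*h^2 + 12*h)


(1) = (y + 3)/(y^2 - 5*y + 4)
(2) = (r^3 + 3*r^2 - 24*r + 28)/(r^2 - 3*r - 10)
(3) = (g + 3*v)/g
(4) = (b + 1)/(b - 8)
(5) = (h + 2)/(h^2 - 6*h)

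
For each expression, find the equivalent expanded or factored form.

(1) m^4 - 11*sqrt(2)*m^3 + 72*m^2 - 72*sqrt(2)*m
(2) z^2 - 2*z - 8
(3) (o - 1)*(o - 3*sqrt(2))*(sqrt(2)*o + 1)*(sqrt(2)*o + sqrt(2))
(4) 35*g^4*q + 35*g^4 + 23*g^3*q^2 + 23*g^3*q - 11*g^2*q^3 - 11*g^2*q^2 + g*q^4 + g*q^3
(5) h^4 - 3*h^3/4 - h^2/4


(1) = m*(m - 6*sqrt(2))*(m - 3*sqrt(2))*(m - 2*sqrt(2))
(2) = (z - 4)*(z + 2)
(3) = 2*o^4 - 5*sqrt(2)*o^3 - 8*o^2 + 5*sqrt(2)*o + 6
(4) = (-7*g + q)*(-5*g + q)*(g + q)*(g*q + g)
(5) = h^2*(h - 1)*(h + 1/4)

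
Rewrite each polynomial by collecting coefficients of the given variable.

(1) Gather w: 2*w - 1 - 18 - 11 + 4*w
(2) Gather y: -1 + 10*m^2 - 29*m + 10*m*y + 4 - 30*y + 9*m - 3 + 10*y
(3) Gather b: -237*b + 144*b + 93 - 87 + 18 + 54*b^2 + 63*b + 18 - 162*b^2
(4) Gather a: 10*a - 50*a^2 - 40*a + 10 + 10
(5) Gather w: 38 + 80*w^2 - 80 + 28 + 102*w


(1) = 6*w - 30
(2) = 10*m^2 - 20*m + y*(10*m - 20)
(3) = -108*b^2 - 30*b + 42
(4) = -50*a^2 - 30*a + 20
(5) = 80*w^2 + 102*w - 14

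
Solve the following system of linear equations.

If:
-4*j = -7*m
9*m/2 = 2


Then:
j = 7/9
m = 4/9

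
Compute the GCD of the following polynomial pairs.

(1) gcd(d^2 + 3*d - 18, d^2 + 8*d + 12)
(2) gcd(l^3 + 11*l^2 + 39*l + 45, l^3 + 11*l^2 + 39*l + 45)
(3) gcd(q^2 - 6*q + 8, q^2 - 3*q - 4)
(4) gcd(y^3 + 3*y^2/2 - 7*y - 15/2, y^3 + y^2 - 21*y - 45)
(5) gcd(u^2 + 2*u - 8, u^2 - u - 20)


(1) = gcd((d - 3)*(d + 6), (d + 2)*(d + 6)) = d + 6
(2) = gcd((l + 3)^2*(l + 5), (l + 3)^2*(l + 5)) = l^3 + 11*l^2 + 39*l + 45
(3) = q - 4
(4) = y + 3
(5) = u + 4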